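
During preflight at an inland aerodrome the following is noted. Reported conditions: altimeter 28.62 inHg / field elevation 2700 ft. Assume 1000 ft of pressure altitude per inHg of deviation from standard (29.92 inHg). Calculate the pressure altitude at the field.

4000 ft

Pressure correction = (29.92 − 28.62) × 1000 = +1300 ft.
Pressure altitude = 2700 + (+1300) = 4000 ft.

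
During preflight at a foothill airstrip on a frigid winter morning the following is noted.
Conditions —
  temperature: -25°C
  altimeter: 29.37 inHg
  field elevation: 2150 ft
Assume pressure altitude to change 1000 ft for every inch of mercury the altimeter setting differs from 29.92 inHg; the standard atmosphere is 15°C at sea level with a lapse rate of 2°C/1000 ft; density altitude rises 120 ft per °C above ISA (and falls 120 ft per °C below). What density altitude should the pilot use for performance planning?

Pressure altitude = 2150 + (29.92 − 29.37) × 1000 = 2150 + (+550) = 2700 ft.
ISA temperature at 2700 ft = 15 − 2 × (2700/1000) = 9.6°C.
ISA deviation = -25 − 9.6 = -34.6°C.
Density altitude = 2700 + 120 × (-34.6) = -1452 ft.

-1452 ft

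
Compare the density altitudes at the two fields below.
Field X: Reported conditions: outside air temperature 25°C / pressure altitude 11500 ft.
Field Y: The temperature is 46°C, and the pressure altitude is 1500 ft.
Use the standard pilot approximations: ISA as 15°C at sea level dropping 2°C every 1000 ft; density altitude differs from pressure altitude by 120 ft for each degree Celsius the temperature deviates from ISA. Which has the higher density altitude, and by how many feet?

Field X by 9880 ft

Field X: ISA temp = -8°C, deviation +33°C, DA = 11500 + 120 × 33 = 15460 ft.
Field Y: ISA temp = 12°C, deviation +34°C, DA = 1500 + 120 × 34 = 5580 ft.
Field X is higher by 15460 − 5580 = 9880 ft.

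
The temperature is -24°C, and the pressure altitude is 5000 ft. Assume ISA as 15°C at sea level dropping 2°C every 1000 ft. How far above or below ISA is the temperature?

ISA-29°C

ISA temperature at 5000 ft = 15 − 2 × (5000/1000) = 5°C.
Deviation = OAT − ISA = -24 − 5 = -29°C.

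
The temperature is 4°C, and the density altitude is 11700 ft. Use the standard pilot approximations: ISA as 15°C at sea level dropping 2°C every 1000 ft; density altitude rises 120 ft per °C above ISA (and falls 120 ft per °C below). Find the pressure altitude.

DA = PA + 120 × (OAT − (15 − 2·PA/1000)) = PA + 120·OAT − 1800 + 0.24·PA = 1.24·PA + 120·OAT − 1800.
So 1.24·PA = 11700 − 120 × 4 + 1800 = 13020.
PA = 13020 / 1.24 = 10500 ft.

10500 ft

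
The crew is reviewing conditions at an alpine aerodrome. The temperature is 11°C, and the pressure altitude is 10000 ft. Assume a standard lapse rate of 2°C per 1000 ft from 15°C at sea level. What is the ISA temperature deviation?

ISA+16°C

ISA temperature at 10000 ft = 15 − 2 × (10000/1000) = -5°C.
Deviation = OAT − ISA = 11 − (-5) = +16°C.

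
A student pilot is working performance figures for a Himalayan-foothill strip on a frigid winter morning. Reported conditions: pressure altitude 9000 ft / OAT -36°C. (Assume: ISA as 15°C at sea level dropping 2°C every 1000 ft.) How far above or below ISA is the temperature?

ISA temperature at 9000 ft = 15 − 2 × (9000/1000) = -3°C.
Deviation = OAT − ISA = -36 − (-3) = -33°C.

ISA-33°C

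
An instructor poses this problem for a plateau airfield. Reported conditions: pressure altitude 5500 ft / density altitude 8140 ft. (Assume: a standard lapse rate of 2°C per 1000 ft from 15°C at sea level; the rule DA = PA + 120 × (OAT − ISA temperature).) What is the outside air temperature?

26°C

Density altitude − pressure altitude = 8140 − 5500 = +2640 ft.
At 120 ft/°C that is an ISA deviation of 2640/120 = +22°C.
ISA temperature at 5500 ft = 15 − 2 × (5500/1000) = 4°C.
OAT = ISA + deviation = 4 + (+22) = 26°C.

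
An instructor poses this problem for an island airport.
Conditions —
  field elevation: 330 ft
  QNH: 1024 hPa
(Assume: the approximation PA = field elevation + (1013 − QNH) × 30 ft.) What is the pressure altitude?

0 ft

Pressure correction = (1013 − 1024) × 30 = -330 ft.
Pressure altitude = 330 + (-330) = 0 ft.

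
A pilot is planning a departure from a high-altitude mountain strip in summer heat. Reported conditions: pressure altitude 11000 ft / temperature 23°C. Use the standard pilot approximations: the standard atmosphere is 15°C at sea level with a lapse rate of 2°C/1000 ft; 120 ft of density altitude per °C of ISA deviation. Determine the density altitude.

ISA temperature at 11000 ft = 15 − 2 × (11000/1000) = -7°C.
ISA deviation = 23 − (-7) = +30°C.
Density altitude = 11000 + 120 × (30) = 11000 + (+3600) = 14600 ft.

14600 ft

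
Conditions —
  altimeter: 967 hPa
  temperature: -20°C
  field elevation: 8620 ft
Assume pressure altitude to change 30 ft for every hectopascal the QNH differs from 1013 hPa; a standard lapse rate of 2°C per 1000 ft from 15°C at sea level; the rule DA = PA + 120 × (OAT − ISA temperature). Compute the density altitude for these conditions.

Pressure altitude = 8620 + (1013 − 967) × 30 = 8620 + (+1380) = 10000 ft.
ISA temperature at 10000 ft = 15 − 2 × (10000/1000) = -5°C.
ISA deviation = -20 − (-5) = -15°C.
Density altitude = 10000 + 120 × (-15) = 8200 ft.

8200 ft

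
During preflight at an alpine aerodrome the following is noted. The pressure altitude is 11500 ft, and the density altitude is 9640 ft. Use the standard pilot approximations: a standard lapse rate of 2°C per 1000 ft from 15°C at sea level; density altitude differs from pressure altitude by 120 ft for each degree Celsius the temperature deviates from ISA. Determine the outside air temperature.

-23.5°C

Density altitude − pressure altitude = 9640 − 11500 = -1860 ft.
At 120 ft/°C that is an ISA deviation of -1860/120 = -15.5°C.
ISA temperature at 11500 ft = 15 − 2 × (11500/1000) = -8°C.
OAT = ISA + deviation = -8 + (-15.5) = -23.5°C.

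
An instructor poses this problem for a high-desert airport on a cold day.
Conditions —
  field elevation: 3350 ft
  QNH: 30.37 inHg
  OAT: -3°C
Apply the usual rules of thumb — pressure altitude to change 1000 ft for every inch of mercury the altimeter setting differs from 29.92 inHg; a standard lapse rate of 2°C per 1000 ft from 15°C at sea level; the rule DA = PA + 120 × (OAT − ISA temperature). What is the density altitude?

Pressure altitude = 3350 + (29.92 − 30.37) × 1000 = 3350 + (-450) = 2900 ft.
ISA temperature at 2900 ft = 15 − 2 × (2900/1000) = 9.2°C.
ISA deviation = -3 − 9.2 = -12.2°C.
Density altitude = 2900 + 120 × (-12.2) = 1436 ft.

1436 ft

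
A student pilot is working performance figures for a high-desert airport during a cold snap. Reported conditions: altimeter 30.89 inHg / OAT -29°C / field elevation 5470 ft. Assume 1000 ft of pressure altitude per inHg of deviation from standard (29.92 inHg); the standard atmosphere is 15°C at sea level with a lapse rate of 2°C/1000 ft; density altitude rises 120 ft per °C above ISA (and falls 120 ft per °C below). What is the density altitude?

Pressure altitude = 5470 + (29.92 − 30.89) × 1000 = 5470 + (-970) = 4500 ft.
ISA temperature at 4500 ft = 15 − 2 × (4500/1000) = 6°C.
ISA deviation = -29 − 6 = -35°C.
Density altitude = 4500 + 120 × (-35) = 300 ft.

300 ft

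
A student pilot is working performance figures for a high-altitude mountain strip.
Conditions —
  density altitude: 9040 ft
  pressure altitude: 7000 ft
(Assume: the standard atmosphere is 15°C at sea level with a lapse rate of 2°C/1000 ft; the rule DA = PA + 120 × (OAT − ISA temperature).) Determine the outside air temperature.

18°C

Density altitude − pressure altitude = 9040 − 7000 = +2040 ft.
At 120 ft/°C that is an ISA deviation of 2040/120 = +17°C.
ISA temperature at 7000 ft = 15 − 2 × (7000/1000) = 1°C.
OAT = ISA + deviation = 1 + (+17) = 18°C.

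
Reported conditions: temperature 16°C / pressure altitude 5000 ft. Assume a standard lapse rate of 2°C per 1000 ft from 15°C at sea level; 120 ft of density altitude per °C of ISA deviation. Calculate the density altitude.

ISA temperature at 5000 ft = 15 − 2 × (5000/1000) = 5°C.
ISA deviation = 16 − 5 = +11°C.
Density altitude = 5000 + 120 × (11) = 5000 + (+1320) = 6320 ft.

6320 ft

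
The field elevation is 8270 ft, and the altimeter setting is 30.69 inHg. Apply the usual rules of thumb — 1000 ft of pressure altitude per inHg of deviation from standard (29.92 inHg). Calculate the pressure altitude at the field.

7500 ft

Pressure correction = (29.92 − 30.69) × 1000 = -770 ft.
Pressure altitude = 8270 + (-770) = 7500 ft.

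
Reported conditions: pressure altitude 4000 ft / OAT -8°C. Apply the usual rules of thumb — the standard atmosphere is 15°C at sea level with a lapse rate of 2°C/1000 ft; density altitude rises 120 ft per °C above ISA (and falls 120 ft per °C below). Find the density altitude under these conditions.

2200 ft

ISA temperature at 4000 ft = 15 − 2 × (4000/1000) = 7°C.
ISA deviation = -8 − 7 = -15°C.
Density altitude = 4000 + 120 × (-15) = 4000 + (-1800) = 2200 ft.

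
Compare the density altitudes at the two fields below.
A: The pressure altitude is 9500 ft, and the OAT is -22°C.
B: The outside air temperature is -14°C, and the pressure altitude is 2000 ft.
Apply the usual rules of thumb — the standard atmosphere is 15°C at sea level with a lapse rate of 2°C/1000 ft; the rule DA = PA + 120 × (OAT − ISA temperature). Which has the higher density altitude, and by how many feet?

A by 8340 ft

A: ISA temp = -4°C, deviation -18°C, DA = 9500 + 120 × (-18) = 7340 ft.
B: ISA temp = 11°C, deviation -25°C, DA = 2000 + 120 × (-25) = -1000 ft.
A is higher by 7340 − (-1000) = 8340 ft.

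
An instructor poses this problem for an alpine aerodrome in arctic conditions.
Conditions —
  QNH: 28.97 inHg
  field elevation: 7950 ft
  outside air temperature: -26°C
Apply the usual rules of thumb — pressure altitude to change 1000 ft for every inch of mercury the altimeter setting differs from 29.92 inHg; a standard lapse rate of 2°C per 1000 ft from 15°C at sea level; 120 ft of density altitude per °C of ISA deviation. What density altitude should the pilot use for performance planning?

Pressure altitude = 7950 + (29.92 − 28.97) × 1000 = 7950 + (+950) = 8900 ft.
ISA temperature at 8900 ft = 15 − 2 × (8900/1000) = -2.8°C.
ISA deviation = -26 − (-2.8) = -23.2°C.
Density altitude = 8900 + 120 × (-23.2) = 6116 ft.

6116 ft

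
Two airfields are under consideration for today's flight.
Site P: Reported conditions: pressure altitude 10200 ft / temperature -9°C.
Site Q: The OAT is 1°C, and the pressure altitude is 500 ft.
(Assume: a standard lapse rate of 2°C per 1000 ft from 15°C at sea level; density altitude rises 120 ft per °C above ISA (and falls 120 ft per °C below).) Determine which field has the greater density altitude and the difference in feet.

Site P by 10828 ft

Site P: ISA temp = -5.4°C, deviation -3.6°C, DA = 10200 + 120 × (-3.6) = 9768 ft.
Site Q: ISA temp = 14°C, deviation -13°C, DA = 500 + 120 × (-13) = -1060 ft.
Site P is higher by 9768 − (-1060) = 10828 ft.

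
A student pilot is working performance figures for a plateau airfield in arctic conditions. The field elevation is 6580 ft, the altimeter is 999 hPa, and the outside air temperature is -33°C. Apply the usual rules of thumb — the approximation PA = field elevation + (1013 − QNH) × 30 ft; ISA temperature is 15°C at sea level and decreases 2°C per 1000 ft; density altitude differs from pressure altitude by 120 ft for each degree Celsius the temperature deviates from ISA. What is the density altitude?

2920 ft

Pressure altitude = 6580 + (1013 − 999) × 30 = 6580 + (+420) = 7000 ft.
ISA temperature at 7000 ft = 15 − 2 × (7000/1000) = 1°C.
ISA deviation = -33 − 1 = -34°C.
Density altitude = 7000 + 120 × (-34) = 2920 ft.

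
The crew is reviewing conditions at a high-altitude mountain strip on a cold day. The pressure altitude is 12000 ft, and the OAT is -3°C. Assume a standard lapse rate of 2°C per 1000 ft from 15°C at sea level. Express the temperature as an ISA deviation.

ISA temperature at 12000 ft = 15 − 2 × (12000/1000) = -9°C.
Deviation = OAT − ISA = -3 − (-9) = +6°C.

ISA+6°C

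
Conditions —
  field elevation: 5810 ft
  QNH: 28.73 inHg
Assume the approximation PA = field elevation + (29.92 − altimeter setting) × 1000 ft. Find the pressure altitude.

Pressure correction = (29.92 − 28.73) × 1000 = +1190 ft.
Pressure altitude = 5810 + (+1190) = 7000 ft.

7000 ft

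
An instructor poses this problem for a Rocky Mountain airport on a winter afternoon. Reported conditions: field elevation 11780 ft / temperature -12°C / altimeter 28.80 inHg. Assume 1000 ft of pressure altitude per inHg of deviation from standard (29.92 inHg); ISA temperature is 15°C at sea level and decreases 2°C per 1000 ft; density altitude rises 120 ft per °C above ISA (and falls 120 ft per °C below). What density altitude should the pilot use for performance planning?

Pressure altitude = 11780 + (29.92 − 28.80) × 1000 = 11780 + (+1120) = 12900 ft.
ISA temperature at 12900 ft = 15 − 2 × (12900/1000) = -10.8°C.
ISA deviation = -12 − (-10.8) = -1.2°C.
Density altitude = 12900 + 120 × (-1.2) = 12756 ft.

12756 ft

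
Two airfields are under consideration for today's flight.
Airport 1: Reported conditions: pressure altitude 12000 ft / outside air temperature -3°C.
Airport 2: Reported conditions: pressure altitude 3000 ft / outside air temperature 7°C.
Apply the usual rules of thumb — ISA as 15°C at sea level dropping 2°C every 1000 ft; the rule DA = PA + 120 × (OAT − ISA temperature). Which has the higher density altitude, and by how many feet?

Airport 1 by 9960 ft

Airport 1: ISA temp = -9°C, deviation +6°C, DA = 12000 + 120 × 6 = 12720 ft.
Airport 2: ISA temp = 9°C, deviation -2°C, DA = 3000 + 120 × (-2) = 2760 ft.
Airport 1 is higher by 12720 − 2760 = 9960 ft.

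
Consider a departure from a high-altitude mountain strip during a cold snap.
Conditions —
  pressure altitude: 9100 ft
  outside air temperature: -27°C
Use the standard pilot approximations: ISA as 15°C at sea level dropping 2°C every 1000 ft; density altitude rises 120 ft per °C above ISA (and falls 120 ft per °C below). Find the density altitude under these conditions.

6244 ft

ISA temperature at 9100 ft = 15 − 2 × (9100/1000) = -3.2°C.
ISA deviation = -27 − (-3.2) = -23.8°C.
Density altitude = 9100 + 120 × (-23.8) = 9100 + (-2856) = 6244 ft.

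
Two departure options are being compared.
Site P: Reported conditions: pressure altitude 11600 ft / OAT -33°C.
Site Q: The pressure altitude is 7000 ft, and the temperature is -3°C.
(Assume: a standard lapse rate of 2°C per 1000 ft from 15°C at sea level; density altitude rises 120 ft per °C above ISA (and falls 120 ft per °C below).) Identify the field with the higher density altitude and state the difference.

Site P by 2104 ft

Site P: ISA temp = -8.2°C, deviation -24.8°C, DA = 11600 + 120 × (-24.8) = 8624 ft.
Site Q: ISA temp = 1°C, deviation -4°C, DA = 7000 + 120 × (-4) = 6520 ft.
Site P is higher by 8624 − 6520 = 2104 ft.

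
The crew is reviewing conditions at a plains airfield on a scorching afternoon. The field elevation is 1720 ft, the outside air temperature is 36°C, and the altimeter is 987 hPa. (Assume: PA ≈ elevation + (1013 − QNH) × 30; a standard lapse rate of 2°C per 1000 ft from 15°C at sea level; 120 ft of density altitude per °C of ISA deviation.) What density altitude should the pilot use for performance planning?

Pressure altitude = 1720 + (1013 − 987) × 30 = 1720 + (+780) = 2500 ft.
ISA temperature at 2500 ft = 15 − 2 × (2500/1000) = 10°C.
ISA deviation = 36 − 10 = +26°C.
Density altitude = 2500 + 120 × (26) = 5620 ft.

5620 ft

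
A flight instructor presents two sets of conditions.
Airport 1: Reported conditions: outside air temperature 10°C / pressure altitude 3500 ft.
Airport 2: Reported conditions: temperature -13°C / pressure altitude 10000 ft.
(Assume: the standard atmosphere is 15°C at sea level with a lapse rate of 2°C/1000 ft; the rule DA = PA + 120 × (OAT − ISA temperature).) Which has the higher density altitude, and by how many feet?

Airport 1: ISA temp = 8°C, deviation +2°C, DA = 3500 + 120 × 2 = 3740 ft.
Airport 2: ISA temp = -5°C, deviation -8°C, DA = 10000 + 120 × (-8) = 9040 ft.
Airport 2 is higher by 9040 − 3740 = 5300 ft.

Airport 2 by 5300 ft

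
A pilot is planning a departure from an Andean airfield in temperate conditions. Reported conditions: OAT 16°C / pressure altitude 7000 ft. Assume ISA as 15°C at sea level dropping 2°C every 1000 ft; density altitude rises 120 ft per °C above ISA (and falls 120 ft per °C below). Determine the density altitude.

ISA temperature at 7000 ft = 15 − 2 × (7000/1000) = 1°C.
ISA deviation = 16 − 1 = +15°C.
Density altitude = 7000 + 120 × (15) = 7000 + (+1800) = 8800 ft.

8800 ft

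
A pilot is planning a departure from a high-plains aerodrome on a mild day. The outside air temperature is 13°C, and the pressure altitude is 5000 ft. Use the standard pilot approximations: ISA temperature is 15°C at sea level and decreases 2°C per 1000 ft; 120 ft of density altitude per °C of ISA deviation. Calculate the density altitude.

5960 ft

ISA temperature at 5000 ft = 15 − 2 × (5000/1000) = 5°C.
ISA deviation = 13 − 5 = +8°C.
Density altitude = 5000 + 120 × (8) = 5000 + (+960) = 5960 ft.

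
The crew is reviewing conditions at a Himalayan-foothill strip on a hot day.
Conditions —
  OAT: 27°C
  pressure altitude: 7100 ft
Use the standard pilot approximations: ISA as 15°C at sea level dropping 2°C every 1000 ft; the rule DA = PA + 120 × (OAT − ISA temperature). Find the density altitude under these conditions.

ISA temperature at 7100 ft = 15 − 2 × (7100/1000) = 0.8°C.
ISA deviation = 27 − 0.8 = +26.2°C.
Density altitude = 7100 + 120 × (26.2) = 7100 + (+3144) = 10244 ft.

10244 ft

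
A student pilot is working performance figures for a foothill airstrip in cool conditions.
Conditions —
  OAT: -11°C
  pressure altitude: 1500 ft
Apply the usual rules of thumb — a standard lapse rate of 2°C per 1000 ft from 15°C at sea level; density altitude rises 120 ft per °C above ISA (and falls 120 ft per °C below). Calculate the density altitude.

-1260 ft

ISA temperature at 1500 ft = 15 − 2 × (1500/1000) = 12°C.
ISA deviation = -11 − 12 = -23°C.
Density altitude = 1500 + 120 × (-23) = 1500 + (-2760) = -1260 ft.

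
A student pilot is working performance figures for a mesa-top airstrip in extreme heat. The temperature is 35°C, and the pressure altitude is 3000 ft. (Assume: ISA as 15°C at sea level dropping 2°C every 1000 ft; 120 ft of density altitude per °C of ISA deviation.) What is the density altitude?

6120 ft

ISA temperature at 3000 ft = 15 − 2 × (3000/1000) = 9°C.
ISA deviation = 35 − 9 = +26°C.
Density altitude = 3000 + 120 × (26) = 3000 + (+3120) = 6120 ft.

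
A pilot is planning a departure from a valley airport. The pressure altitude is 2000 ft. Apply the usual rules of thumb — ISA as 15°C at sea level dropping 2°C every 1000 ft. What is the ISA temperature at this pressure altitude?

11°C

ISA temperature = 15 − 2 × (2000/1000) = 15 − 4 = 11°C.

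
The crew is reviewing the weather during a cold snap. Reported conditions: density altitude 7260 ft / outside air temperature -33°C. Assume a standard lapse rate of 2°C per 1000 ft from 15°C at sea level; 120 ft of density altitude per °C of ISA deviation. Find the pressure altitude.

10500 ft

DA = PA + 120 × (OAT − (15 − 2·PA/1000)) = PA + 120·OAT − 1800 + 0.24·PA = 1.24·PA + 120·OAT − 1800.
So 1.24·PA = 7260 − 120 × (-33) + 1800 = 13020.
PA = 13020 / 1.24 = 10500 ft.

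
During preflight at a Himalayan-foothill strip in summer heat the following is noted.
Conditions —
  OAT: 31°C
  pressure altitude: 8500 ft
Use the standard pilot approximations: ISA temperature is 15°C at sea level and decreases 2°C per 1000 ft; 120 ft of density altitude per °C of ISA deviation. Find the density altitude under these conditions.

12460 ft

ISA temperature at 8500 ft = 15 − 2 × (8500/1000) = -2°C.
ISA deviation = 31 − (-2) = +33°C.
Density altitude = 8500 + 120 × (33) = 8500 + (+3960) = 12460 ft.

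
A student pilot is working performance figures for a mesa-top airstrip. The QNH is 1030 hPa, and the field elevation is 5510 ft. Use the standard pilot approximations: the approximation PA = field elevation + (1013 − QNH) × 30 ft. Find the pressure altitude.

Pressure correction = (1013 − 1030) × 30 = -510 ft.
Pressure altitude = 5510 + (-510) = 5000 ft.

5000 ft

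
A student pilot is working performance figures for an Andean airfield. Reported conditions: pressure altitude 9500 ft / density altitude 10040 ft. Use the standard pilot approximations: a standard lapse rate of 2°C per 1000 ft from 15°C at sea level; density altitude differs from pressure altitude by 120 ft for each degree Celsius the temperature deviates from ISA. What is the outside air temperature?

Density altitude − pressure altitude = 10040 − 9500 = +540 ft.
At 120 ft/°C that is an ISA deviation of 540/120 = +4.5°C.
ISA temperature at 9500 ft = 15 − 2 × (9500/1000) = -4°C.
OAT = ISA + deviation = -4 + (+4.5) = 0.5°C.

0.5°C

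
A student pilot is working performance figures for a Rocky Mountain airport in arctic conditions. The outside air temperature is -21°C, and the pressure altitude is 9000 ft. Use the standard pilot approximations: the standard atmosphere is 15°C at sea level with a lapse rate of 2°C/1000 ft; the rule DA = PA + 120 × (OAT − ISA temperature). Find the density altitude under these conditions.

6840 ft

ISA temperature at 9000 ft = 15 − 2 × (9000/1000) = -3°C.
ISA deviation = -21 − (-3) = -18°C.
Density altitude = 9000 + 120 × (-18) = 9000 + (-2160) = 6840 ft.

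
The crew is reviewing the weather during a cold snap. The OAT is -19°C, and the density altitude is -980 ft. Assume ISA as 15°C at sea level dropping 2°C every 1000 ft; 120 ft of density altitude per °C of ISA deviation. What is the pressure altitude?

2500 ft

DA = PA + 120 × (OAT − (15 − 2·PA/1000)) = PA + 120·OAT − 1800 + 0.24·PA = 1.24·PA + 120·OAT − 1800.
So 1.24·PA = -980 − 120 × (-19) + 1800 = 3100.
PA = 3100 / 1.24 = 2500 ft.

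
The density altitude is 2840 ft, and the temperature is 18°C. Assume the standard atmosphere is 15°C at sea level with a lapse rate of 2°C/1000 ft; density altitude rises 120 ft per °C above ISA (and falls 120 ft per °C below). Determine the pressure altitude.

2000 ft

DA = PA + 120 × (OAT − (15 − 2·PA/1000)) = PA + 120·OAT − 1800 + 0.24·PA = 1.24·PA + 120·OAT − 1800.
So 1.24·PA = 2840 − 120 × 18 + 1800 = 2480.
PA = 2480 / 1.24 = 2000 ft.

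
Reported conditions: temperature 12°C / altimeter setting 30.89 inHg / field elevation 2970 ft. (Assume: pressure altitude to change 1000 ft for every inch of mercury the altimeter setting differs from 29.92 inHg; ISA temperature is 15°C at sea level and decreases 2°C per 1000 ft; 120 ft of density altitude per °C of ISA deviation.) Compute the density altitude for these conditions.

Pressure altitude = 2970 + (29.92 − 30.89) × 1000 = 2970 + (-970) = 2000 ft.
ISA temperature at 2000 ft = 15 − 2 × (2000/1000) = 11°C.
ISA deviation = 12 − 11 = +1°C.
Density altitude = 2000 + 120 × (1) = 2120 ft.

2120 ft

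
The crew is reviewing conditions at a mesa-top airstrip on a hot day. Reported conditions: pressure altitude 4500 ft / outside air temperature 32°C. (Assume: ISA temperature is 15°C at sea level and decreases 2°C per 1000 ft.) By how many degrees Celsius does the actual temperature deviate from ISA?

ISA+26°C

ISA temperature at 4500 ft = 15 − 2 × (4500/1000) = 6°C.
Deviation = OAT − ISA = 32 − 6 = +26°C.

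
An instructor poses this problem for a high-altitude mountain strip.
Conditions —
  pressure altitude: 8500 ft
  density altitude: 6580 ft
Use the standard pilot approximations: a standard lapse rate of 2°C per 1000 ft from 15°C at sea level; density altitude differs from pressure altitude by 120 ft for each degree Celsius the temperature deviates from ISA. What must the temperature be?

-18°C

Density altitude − pressure altitude = 6580 − 8500 = -1920 ft.
At 120 ft/°C that is an ISA deviation of -1920/120 = -16°C.
ISA temperature at 8500 ft = 15 − 2 × (8500/1000) = -2°C.
OAT = ISA + deviation = -2 + (-16) = -18°C.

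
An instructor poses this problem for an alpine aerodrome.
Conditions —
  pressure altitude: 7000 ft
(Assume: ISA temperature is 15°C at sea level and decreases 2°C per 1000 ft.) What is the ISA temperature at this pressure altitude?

ISA temperature = 15 − 2 × (7000/1000) = 15 − 14 = 1°C.

1°C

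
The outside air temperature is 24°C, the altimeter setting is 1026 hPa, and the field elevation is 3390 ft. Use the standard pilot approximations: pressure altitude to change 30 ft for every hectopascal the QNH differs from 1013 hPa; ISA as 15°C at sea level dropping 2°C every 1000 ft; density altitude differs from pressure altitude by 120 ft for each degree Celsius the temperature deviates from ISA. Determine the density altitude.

Pressure altitude = 3390 + (1013 − 1026) × 30 = 3390 + (-390) = 3000 ft.
ISA temperature at 3000 ft = 15 − 2 × (3000/1000) = 9°C.
ISA deviation = 24 − 9 = +15°C.
Density altitude = 3000 + 120 × (15) = 4800 ft.

4800 ft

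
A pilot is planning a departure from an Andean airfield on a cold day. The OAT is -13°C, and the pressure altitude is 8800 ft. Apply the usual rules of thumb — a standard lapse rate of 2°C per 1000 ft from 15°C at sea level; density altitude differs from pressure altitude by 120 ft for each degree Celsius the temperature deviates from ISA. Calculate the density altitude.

7552 ft

ISA temperature at 8800 ft = 15 − 2 × (8800/1000) = -2.6°C.
ISA deviation = -13 − (-2.6) = -10.4°C.
Density altitude = 8800 + 120 × (-10.4) = 8800 + (-1248) = 7552 ft.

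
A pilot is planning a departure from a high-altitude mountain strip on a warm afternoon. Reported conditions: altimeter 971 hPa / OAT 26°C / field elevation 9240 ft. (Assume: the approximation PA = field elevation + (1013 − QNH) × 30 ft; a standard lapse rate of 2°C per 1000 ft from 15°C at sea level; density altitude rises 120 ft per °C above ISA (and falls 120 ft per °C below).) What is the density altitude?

14340 ft

Pressure altitude = 9240 + (1013 − 971) × 30 = 9240 + (+1260) = 10500 ft.
ISA temperature at 10500 ft = 15 − 2 × (10500/1000) = -6°C.
ISA deviation = 26 − (-6) = +32°C.
Density altitude = 10500 + 120 × (32) = 14340 ft.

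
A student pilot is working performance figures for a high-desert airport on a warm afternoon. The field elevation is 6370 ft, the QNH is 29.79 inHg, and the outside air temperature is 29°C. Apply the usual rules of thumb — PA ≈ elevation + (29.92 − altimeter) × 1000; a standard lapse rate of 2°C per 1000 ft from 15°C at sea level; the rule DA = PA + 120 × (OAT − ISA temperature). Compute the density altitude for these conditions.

9740 ft

Pressure altitude = 6370 + (29.92 − 29.79) × 1000 = 6370 + (+130) = 6500 ft.
ISA temperature at 6500 ft = 15 − 2 × (6500/1000) = 2°C.
ISA deviation = 29 − 2 = +27°C.
Density altitude = 6500 + 120 × (27) = 9740 ft.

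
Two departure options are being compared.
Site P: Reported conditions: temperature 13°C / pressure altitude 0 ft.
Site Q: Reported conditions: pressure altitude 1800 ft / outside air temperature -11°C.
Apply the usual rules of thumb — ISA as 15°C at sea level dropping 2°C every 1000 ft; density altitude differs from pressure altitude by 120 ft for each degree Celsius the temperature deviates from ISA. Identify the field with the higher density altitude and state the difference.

Site P: ISA temp = 15°C, deviation -2°C, DA = 0 + 120 × (-2) = -240 ft.
Site Q: ISA temp = 11.4°C, deviation -22.4°C, DA = 1800 + 120 × (-22.4) = -888 ft.
Site P is higher by -240 − (-888) = 648 ft.

Site P by 648 ft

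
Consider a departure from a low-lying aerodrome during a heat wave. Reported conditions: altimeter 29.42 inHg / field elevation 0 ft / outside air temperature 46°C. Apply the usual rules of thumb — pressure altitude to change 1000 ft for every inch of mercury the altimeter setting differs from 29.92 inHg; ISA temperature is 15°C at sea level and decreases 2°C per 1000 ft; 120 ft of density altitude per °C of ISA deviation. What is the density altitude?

4340 ft

Pressure altitude = 0 + (29.92 − 29.42) × 1000 = 0 + (+500) = 500 ft.
ISA temperature at 500 ft = 15 − 2 × (500/1000) = 14°C.
ISA deviation = 46 − 14 = +32°C.
Density altitude = 500 + 120 × (32) = 4340 ft.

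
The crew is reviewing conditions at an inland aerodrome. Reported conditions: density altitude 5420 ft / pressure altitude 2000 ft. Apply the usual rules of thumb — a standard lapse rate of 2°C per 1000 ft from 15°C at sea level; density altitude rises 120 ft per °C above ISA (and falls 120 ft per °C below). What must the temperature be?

Density altitude − pressure altitude = 5420 − 2000 = +3420 ft.
At 120 ft/°C that is an ISA deviation of 3420/120 = +28.5°C.
ISA temperature at 2000 ft = 15 − 2 × (2000/1000) = 11°C.
OAT = ISA + deviation = 11 + (+28.5) = 39.5°C.

39.5°C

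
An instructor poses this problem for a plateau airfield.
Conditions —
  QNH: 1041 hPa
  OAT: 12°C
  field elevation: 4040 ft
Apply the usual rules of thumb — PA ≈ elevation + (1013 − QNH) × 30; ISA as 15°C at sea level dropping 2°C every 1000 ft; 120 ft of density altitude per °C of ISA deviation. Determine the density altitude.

Pressure altitude = 4040 + (1013 − 1041) × 30 = 4040 + (-840) = 3200 ft.
ISA temperature at 3200 ft = 15 − 2 × (3200/1000) = 8.6°C.
ISA deviation = 12 − 8.6 = +3.4°C.
Density altitude = 3200 + 120 × (3.4) = 3608 ft.

3608 ft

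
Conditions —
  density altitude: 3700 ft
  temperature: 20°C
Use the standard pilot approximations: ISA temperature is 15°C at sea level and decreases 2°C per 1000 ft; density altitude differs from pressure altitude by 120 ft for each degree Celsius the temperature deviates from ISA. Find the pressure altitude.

2500 ft

DA = PA + 120 × (OAT − (15 − 2·PA/1000)) = PA + 120·OAT − 1800 + 0.24·PA = 1.24·PA + 120·OAT − 1800.
So 1.24·PA = 3700 − 120 × 20 + 1800 = 3100.
PA = 3100 / 1.24 = 2500 ft.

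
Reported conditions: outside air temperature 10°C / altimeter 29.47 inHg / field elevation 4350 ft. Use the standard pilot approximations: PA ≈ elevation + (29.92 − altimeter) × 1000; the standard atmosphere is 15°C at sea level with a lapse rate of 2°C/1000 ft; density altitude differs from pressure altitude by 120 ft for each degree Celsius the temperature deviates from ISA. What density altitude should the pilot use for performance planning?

Pressure altitude = 4350 + (29.92 − 29.47) × 1000 = 4350 + (+450) = 4800 ft.
ISA temperature at 4800 ft = 15 − 2 × (4800/1000) = 5.4°C.
ISA deviation = 10 − 5.4 = +4.6°C.
Density altitude = 4800 + 120 × (4.6) = 5352 ft.

5352 ft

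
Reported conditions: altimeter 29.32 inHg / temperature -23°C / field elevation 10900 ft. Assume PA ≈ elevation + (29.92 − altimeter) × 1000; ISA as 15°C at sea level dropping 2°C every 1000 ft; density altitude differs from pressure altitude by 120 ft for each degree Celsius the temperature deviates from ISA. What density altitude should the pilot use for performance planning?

Pressure altitude = 10900 + (29.92 − 29.32) × 1000 = 10900 + (+600) = 11500 ft.
ISA temperature at 11500 ft = 15 − 2 × (11500/1000) = -8°C.
ISA deviation = -23 − (-8) = -15°C.
Density altitude = 11500 + 120 × (-15) = 9700 ft.

9700 ft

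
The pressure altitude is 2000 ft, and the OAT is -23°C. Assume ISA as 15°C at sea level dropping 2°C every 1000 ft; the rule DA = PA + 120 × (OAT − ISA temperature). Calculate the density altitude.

-2080 ft

ISA temperature at 2000 ft = 15 − 2 × (2000/1000) = 11°C.
ISA deviation = -23 − 11 = -34°C.
Density altitude = 2000 + 120 × (-34) = 2000 + (-4080) = -2080 ft.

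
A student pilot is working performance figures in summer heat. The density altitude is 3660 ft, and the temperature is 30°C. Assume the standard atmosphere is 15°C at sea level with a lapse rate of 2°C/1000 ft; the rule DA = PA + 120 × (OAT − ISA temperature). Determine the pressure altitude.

1500 ft

DA = PA + 120 × (OAT − (15 − 2·PA/1000)) = PA + 120·OAT − 1800 + 0.24·PA = 1.24·PA + 120·OAT − 1800.
So 1.24·PA = 3660 − 120 × 30 + 1800 = 1860.
PA = 1860 / 1.24 = 1500 ft.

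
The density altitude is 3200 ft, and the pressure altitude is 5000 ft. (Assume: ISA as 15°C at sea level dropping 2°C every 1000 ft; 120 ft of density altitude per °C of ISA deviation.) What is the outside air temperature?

Density altitude − pressure altitude = 3200 − 5000 = -1800 ft.
At 120 ft/°C that is an ISA deviation of -1800/120 = -15°C.
ISA temperature at 5000 ft = 15 − 2 × (5000/1000) = 5°C.
OAT = ISA + deviation = 5 + (-15) = -10°C.

-10°C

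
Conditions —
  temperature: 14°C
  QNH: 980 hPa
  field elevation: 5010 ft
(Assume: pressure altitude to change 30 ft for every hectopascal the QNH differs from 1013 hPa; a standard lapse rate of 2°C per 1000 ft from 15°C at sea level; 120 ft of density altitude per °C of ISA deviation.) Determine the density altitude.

Pressure altitude = 5010 + (1013 − 980) × 30 = 5010 + (+990) = 6000 ft.
ISA temperature at 6000 ft = 15 − 2 × (6000/1000) = 3°C.
ISA deviation = 14 − 3 = +11°C.
Density altitude = 6000 + 120 × (11) = 7320 ft.

7320 ft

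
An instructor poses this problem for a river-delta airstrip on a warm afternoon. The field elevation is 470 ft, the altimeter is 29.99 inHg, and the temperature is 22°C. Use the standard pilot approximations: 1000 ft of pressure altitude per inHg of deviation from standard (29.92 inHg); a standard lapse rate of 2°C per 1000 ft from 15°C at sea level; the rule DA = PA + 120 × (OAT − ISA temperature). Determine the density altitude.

1336 ft

Pressure altitude = 470 + (29.92 − 29.99) × 1000 = 470 + (-70) = 400 ft.
ISA temperature at 400 ft = 15 − 2 × (400/1000) = 14.2°C.
ISA deviation = 22 − 14.2 = +7.8°C.
Density altitude = 400 + 120 × (7.8) = 1336 ft.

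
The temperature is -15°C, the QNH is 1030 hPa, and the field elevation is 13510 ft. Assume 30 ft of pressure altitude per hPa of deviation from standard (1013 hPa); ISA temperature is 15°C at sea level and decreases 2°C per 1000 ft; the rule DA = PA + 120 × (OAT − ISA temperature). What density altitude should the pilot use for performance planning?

Pressure altitude = 13510 + (1013 − 1030) × 30 = 13510 + (-510) = 13000 ft.
ISA temperature at 13000 ft = 15 − 2 × (13000/1000) = -11°C.
ISA deviation = -15 − (-11) = -4°C.
Density altitude = 13000 + 120 × (-4) = 12520 ft.

12520 ft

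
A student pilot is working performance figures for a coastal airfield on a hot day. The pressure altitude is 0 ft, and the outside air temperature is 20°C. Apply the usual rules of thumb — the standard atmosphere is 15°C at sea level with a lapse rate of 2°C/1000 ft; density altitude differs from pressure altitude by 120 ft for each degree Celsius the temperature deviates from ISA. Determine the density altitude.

ISA temperature at 0 ft = 15 − 2 × (0/1000) = 15°C.
ISA deviation = 20 − 15 = +5°C.
Density altitude = 0 + 120 × (5) = 0 + (+600) = 600 ft.

600 ft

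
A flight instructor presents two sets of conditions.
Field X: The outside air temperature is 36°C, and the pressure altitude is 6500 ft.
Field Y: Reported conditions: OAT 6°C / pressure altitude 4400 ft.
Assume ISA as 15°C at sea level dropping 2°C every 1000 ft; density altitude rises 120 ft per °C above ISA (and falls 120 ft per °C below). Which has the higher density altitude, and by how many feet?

Field X by 6204 ft

Field X: ISA temp = 2°C, deviation +34°C, DA = 6500 + 120 × 34 = 10580 ft.
Field Y: ISA temp = 6.2°C, deviation -0.2°C, DA = 4400 + 120 × (-0.2) = 4376 ft.
Field X is higher by 10580 − 4376 = 6204 ft.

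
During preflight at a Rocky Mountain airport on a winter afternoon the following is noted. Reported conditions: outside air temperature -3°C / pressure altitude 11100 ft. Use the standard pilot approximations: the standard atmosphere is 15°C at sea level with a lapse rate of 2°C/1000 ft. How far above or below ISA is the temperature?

ISA+4.2°C

ISA temperature at 11100 ft = 15 − 2 × (11100/1000) = -7.2°C.
Deviation = OAT − ISA = -3 − (-7.2) = +4.2°C.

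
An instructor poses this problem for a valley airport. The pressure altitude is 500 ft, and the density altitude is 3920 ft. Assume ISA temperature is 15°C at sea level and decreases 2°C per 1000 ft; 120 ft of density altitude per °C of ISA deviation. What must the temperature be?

42.5°C

Density altitude − pressure altitude = 3920 − 500 = +3420 ft.
At 120 ft/°C that is an ISA deviation of 3420/120 = +28.5°C.
ISA temperature at 500 ft = 15 − 2 × (500/1000) = 14°C.
OAT = ISA + deviation = 14 + (+28.5) = 42.5°C.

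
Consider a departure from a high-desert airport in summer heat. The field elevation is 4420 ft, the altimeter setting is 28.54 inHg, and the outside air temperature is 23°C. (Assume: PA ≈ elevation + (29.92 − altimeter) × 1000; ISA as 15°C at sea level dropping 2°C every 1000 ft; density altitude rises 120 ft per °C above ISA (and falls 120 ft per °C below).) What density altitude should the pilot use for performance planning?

8152 ft

Pressure altitude = 4420 + (29.92 − 28.54) × 1000 = 4420 + (+1380) = 5800 ft.
ISA temperature at 5800 ft = 15 − 2 × (5800/1000) = 3.4°C.
ISA deviation = 23 − 3.4 = +19.6°C.
Density altitude = 5800 + 120 × (19.6) = 8152 ft.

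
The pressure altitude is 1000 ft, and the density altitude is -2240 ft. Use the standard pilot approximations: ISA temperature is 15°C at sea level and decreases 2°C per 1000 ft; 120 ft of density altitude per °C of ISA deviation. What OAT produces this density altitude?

-14°C

Density altitude − pressure altitude = -2240 − 1000 = -3240 ft.
At 120 ft/°C that is an ISA deviation of -3240/120 = -27°C.
ISA temperature at 1000 ft = 15 − 2 × (1000/1000) = 13°C.
OAT = ISA + deviation = 13 + (-27) = -14°C.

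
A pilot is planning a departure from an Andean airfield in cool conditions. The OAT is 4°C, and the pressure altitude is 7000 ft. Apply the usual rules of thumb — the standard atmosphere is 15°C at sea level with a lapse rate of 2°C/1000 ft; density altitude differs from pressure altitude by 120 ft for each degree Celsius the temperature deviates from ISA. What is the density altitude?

7360 ft

ISA temperature at 7000 ft = 15 − 2 × (7000/1000) = 1°C.
ISA deviation = 4 − 1 = +3°C.
Density altitude = 7000 + 120 × (3) = 7000 + (+360) = 7360 ft.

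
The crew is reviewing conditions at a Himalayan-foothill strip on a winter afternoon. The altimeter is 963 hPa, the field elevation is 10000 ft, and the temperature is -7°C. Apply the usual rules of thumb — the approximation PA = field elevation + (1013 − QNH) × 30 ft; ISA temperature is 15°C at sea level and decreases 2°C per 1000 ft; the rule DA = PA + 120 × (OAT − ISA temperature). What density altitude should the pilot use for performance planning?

11620 ft

Pressure altitude = 10000 + (1013 − 963) × 30 = 10000 + (+1500) = 11500 ft.
ISA temperature at 11500 ft = 15 − 2 × (11500/1000) = -8°C.
ISA deviation = -7 − (-8) = +1°C.
Density altitude = 11500 + 120 × (1) = 11620 ft.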